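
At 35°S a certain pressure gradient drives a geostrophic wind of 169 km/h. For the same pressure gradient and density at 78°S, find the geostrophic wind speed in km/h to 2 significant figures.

With the same pressure gradient and density, V_g ∝ 1/f ∝ 1/sin φ.
V₂ = V₁ · sin φ₁ / sin φ₂ = 169 × sin 35° / sin 78°
V₂ = 169 × 0.5736/0.9781 = 99 km/h

99 km/h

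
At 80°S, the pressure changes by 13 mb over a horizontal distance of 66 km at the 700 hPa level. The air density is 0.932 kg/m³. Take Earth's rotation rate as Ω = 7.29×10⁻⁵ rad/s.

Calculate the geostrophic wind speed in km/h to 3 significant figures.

Coriolis parameter at 80°S:
f = 2Ω sin φ = 2 × 7.29×10⁻⁵ × sin 80° = 1.44×10⁻⁴ s⁻¹
Pressure gradient: |∂P/∂n| = 1300 Pa / 66000 m = 1.97×10⁻² Pa/m
Geostrophic balance (pressure-gradient force = Coriolis force):
V_g = (1/(fρ)) |∂P/∂n| = 1.97×10⁻² / (1.44×10⁻⁴ × 0.932) = 147 m/s
Converting: 147 m/s × 3.6 = 530 km/h

530 km/h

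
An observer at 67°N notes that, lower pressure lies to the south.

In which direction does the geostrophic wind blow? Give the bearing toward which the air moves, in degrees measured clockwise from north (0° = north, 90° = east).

270°

The pressure-gradient force points toward the south (bearing 180°).
Geostrophic balance: in the Northern Hemisphere the Coriolis force deflects motion to the right, so the geostrophic wind blows 90° to the right of the pressure-gradient force (low pressure on the left).
Rotating 180° by 90° clockwise gives 270° — the wind blows toward the west.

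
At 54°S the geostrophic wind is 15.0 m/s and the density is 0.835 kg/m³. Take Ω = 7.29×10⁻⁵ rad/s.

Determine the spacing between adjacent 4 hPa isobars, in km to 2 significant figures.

Coriolis parameter at 54°S:
f = 2Ω sin φ = 2 × 7.29×10⁻⁵ × sin 54° = 1.18×10⁻⁴ s⁻¹
Geostrophic balance rearranged: |∂P/∂n| = f ρ V_g
|∂P/∂n| = 1.18×10⁻⁴ × 0.835 × 15.0 = 1.48×10⁻³ Pa/m
Isobar spacing: Δn = ΔP/|∂P/∂n| = 400 Pa / 1.48×10⁻³ Pa/m = 270749 m ≈ 270 km

270 km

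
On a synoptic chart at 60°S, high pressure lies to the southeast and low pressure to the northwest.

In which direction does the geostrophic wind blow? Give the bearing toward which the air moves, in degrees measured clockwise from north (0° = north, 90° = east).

The pressure-gradient force points toward the northwest (bearing 315°).
Geostrophic balance: in the Southern Hemisphere the Coriolis force deflects motion to the left, so the geostrophic wind blows 90° to the left of the pressure-gradient force (low pressure on the right).
Rotating 315° by 90° counterclockwise gives 225° — the wind blows toward the southwest.

225°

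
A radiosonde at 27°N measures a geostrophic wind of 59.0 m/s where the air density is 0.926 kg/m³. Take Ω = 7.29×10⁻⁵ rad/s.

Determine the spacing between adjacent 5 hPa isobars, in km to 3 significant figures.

Coriolis parameter at 27°N:
f = 2Ω sin φ = 2 × 7.29×10⁻⁵ × sin 27° = 6.62×10⁻⁵ s⁻¹
Geostrophic balance rearranged: |∂P/∂n| = f ρ V_g
|∂P/∂n| = 6.62×10⁻⁵ × 0.926 × 59.0 = 3.62×10⁻³ Pa/m
Isobar spacing: Δn = ΔP/|∂P/∂n| = 500 Pa / 3.62×10⁻³ Pa/m = 138262 m ≈ 138 km

138 km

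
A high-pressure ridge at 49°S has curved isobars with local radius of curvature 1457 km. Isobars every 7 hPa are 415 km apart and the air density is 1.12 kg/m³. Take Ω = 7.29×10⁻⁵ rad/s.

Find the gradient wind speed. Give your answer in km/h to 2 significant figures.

54 km/h

Coriolis parameter at 49°S:
f = 2Ω sin φ = 2 × 7.29×10⁻⁵ × sin 49° = 1.10×10⁻⁴ s⁻¹
Pressure gradient: |∂P/∂n| = 700 Pa / 415000 m = 1.69×10⁻³ Pa/m
Geostrophic speed: V_g = |∂P/∂n|/(fρ) = 1.69×10⁻³/(1.10×10⁻⁴ × 1.12) = 13.7 m/s
Around a high, pressure-gradient force acts outward with centrifugal, so Coriolis balances both:
fV = (1/ρ)|∂P/∂n| + V²/R  →  V² − fR·V + fR·V_g = 0
With fR = 1.10×10⁻⁴ × 1457×10³ m = 160 m/s:
V = [fR − √((fR)² − 4 fR V_g)]/2 = [160 − √(160² − 4×160×13.7)]/2 = 15.1 m/s
Supergeostrophic (V > V_g = 13.7 m/s), as expected around a high.
Converting: 15.1 m/s × 3.6 = 54 km/h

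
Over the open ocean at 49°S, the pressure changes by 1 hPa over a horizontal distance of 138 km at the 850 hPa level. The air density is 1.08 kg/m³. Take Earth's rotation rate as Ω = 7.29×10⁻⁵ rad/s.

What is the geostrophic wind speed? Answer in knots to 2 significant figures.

Coriolis parameter at 49°S:
f = 2Ω sin φ = 2 × 7.29×10⁻⁵ × sin 49° = 1.10×10⁻⁴ s⁻¹
Pressure gradient: |∂P/∂n| = 100 Pa / 138000 m = 7.25×10⁻⁴ Pa/m
Geostrophic balance (pressure-gradient force = Coriolis force):
V_g = (1/(fρ)) |∂P/∂n| = 7.25×10⁻⁴ / (1.10×10⁻⁴ × 1.08) = 6.10 m/s
Converting: 6.10 m/s × 1.944 = 12 knots

12 knots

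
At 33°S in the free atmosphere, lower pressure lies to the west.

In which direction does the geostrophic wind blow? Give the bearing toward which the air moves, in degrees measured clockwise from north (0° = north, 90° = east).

180°

The pressure-gradient force points toward the west (bearing 270°).
Geostrophic balance: in the Southern Hemisphere the Coriolis force deflects motion to the left, so the geostrophic wind blows 90° to the left of the pressure-gradient force (low pressure on the right).
Rotating 270° by 90° counterclockwise gives 180° — the wind blows toward the south.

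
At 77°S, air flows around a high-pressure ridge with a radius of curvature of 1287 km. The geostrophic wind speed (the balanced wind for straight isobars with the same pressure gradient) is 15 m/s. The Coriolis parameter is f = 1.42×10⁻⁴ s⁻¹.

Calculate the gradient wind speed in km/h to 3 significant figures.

Around a high, pressure-gradient force acts outward with centrifugal, so Coriolis balances both:
fV = (1/ρ)|∂P/∂n| + V²/R  →  V² − fR·V + fR·V_g = 0
With fR = 1.42×10⁻⁴ × 1287×10³ m = 183 m/s:
V = [fR − √((fR)² − 4 fR V_g)]/2 = [183 − √(183² − 4×183×15)]/2 = 16.5 m/s
Supergeostrophic (V > V_g = 15 m/s), as expected around a high.
Converting: 16.5 m/s × 3.6 = 59.4 km/h

59.4 km/h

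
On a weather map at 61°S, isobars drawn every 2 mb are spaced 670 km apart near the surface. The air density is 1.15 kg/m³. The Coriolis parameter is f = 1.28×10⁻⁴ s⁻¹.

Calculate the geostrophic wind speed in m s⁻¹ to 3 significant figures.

Pressure gradient: |∂P/∂n| = 200 Pa / 670000 m = 2.99×10⁻⁴ Pa/m
Geostrophic balance (pressure-gradient force = Coriolis force):
V_g = (1/(fρ)) |∂P/∂n| = 2.99×10⁻⁴ / (1.28×10⁻⁴ × 1.15) = 2.03 m/s

2.03 m s⁻¹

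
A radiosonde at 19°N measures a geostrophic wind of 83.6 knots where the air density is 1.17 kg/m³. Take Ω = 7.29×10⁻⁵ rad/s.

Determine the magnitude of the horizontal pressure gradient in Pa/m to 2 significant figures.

Coriolis parameter at 19°N:
f = 2Ω sin φ = 2 × 7.29×10⁻⁵ × sin 19° = 4.75×10⁻⁵ s⁻¹
Wind speed in SI: 83.6 knots = 43.0 m/s
Geostrophic balance rearranged: |∂P/∂n| = f ρ V_g
|∂P/∂n| = 4.75×10⁻⁵ × 1.17 × 43.0 = 2.39×10⁻³ Pa/m

2.4×10⁻³ Pa/m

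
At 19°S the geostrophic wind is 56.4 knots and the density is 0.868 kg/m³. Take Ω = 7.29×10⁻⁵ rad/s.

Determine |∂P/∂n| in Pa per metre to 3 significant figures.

1.20×10⁻³ Pa/m

Coriolis parameter at 19°S:
f = 2Ω sin φ = 2 × 7.29×10⁻⁵ × sin 19° = 4.75×10⁻⁵ s⁻¹
Wind speed in SI: 56.4 knots = 29.0 m/s
Geostrophic balance rearranged: |∂P/∂n| = f ρ V_g
|∂P/∂n| = 4.75×10⁻⁵ × 0.868 × 29.0 = 1.20×10⁻³ Pa/m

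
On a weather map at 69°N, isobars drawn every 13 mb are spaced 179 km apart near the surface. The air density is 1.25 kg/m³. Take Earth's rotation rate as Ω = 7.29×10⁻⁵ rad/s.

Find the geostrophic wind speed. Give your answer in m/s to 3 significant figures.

42.7 m/s

Coriolis parameter at 69°N:
f = 2Ω sin φ = 2 × 7.29×10⁻⁵ × sin 69° = 1.36×10⁻⁴ s⁻¹
Pressure gradient: |∂P/∂n| = 1300 Pa / 179000 m = 7.26×10⁻³ Pa/m
Geostrophic balance (pressure-gradient force = Coriolis force):
V_g = (1/(fρ)) |∂P/∂n| = 7.26×10⁻³ / (1.36×10⁻⁴ × 1.25) = 42.7 m/s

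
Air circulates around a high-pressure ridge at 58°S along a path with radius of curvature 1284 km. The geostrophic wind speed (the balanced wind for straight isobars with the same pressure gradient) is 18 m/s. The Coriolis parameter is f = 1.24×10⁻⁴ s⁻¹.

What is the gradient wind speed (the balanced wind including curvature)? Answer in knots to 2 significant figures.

40 knots

Around a high, pressure-gradient force acts outward with centrifugal, so Coriolis balances both:
fV = (1/ρ)|∂P/∂n| + V²/R  →  V² − fR·V + fR·V_g = 0
With fR = 1.24×10⁻⁴ × 1284×10³ m = 159 m/s:
V = [fR − √((fR)² − 4 fR V_g)]/2 = [159 − √(159² − 4×159×18)]/2 = 20.7 m/s
Supergeostrophic (V > V_g = 18 m/s), as expected around a high.
Converting: 20.7 m/s × 1.944 = 40 knots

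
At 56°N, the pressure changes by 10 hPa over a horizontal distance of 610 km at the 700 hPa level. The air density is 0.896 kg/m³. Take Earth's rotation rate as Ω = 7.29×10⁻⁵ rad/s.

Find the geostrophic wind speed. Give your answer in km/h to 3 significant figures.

Coriolis parameter at 56°N:
f = 2Ω sin φ = 2 × 7.29×10⁻⁵ × sin 56° = 1.21×10⁻⁴ s⁻¹
Pressure gradient: |∂P/∂n| = 1000 Pa / 610000 m = 1.64×10⁻³ Pa/m
Geostrophic balance (pressure-gradient force = Coriolis force):
V_g = (1/(fρ)) |∂P/∂n| = 1.64×10⁻³ / (1.21×10⁻⁴ × 0.896) = 15.1 m/s
Converting: 15.1 m/s × 3.6 = 54.5 km/h

54.5 km/h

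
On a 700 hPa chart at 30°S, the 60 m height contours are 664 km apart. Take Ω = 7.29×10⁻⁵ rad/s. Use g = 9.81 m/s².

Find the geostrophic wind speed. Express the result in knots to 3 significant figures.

23.6 knots

Coriolis parameter at 30°S:
f = 2Ω sin φ = 2 × 7.29×10⁻⁵ × sin 30° = 7.29×10⁻⁵ s⁻¹
Height gradient: |∂Z/∂n| = 60 m / 664000 m = 9.04×10⁻⁵
On a pressure surface, geostrophic balance gives V_g = (g/f)|∂Z/∂n|:
V_g = 9.81 × 9.04×10⁻⁵ / 7.29×10⁻⁵ = 12.2 m/s
Converting: 12.2 m/s × 1.944 = 23.6 knots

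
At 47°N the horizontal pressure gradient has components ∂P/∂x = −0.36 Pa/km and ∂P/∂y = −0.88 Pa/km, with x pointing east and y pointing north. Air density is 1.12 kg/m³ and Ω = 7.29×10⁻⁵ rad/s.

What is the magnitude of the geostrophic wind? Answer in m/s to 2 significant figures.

8.0 m/s

Coriolis parameter at 47°N:
f = 2Ω sin φ = 2 × 7.29×10⁻⁵ × sin 47° = 1.07×10⁻⁴ s⁻¹
Component geostrophic relations (x east, y north):
u_g = −(1/(fρ)) ∂P/∂y,  v_g = (1/(fρ)) ∂P/∂x
u_g = −(−0.88×10⁻³)/(1.07×10⁻⁴ × 1.12) = 7.37 m/s;  v_g = (−0.36×10⁻³)/(1.07×10⁻⁴ × 1.12) = −3.01 m/s
|V_g| = √(u_g² + v_g²) = 7.96 m/s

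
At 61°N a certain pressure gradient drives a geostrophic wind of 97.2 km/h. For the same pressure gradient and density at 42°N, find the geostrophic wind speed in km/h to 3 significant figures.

With the same pressure gradient and density, V_g ∝ 1/f ∝ 1/sin φ.
V₂ = V₁ · sin φ₁ / sin φ₂ = 97.2 × sin 61° / sin 42°
V₂ = 97.2 × 0.8746/0.6691 = 127 km/h

127 km/h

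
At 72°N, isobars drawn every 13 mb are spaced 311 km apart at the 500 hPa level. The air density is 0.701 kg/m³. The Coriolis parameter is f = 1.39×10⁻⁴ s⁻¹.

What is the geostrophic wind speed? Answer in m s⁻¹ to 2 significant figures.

Pressure gradient: |∂P/∂n| = 1300 Pa / 311000 m = 4.18×10⁻³ Pa/m
Geostrophic balance (pressure-gradient force = Coriolis force):
V_g = (1/(fρ)) |∂P/∂n| = 4.18×10⁻³ / (1.39×10⁻⁴ × 0.701) = 42.9 m/s

43 m s⁻¹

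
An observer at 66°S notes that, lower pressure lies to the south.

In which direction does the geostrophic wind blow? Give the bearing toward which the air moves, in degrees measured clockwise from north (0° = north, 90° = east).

The pressure-gradient force points toward the south (bearing 180°).
Geostrophic balance: in the Southern Hemisphere the Coriolis force deflects motion to the left, so the geostrophic wind blows 90° to the left of the pressure-gradient force (low pressure on the right).
Rotating 180° by 90° counterclockwise gives 090° — the wind blows toward the east.

090°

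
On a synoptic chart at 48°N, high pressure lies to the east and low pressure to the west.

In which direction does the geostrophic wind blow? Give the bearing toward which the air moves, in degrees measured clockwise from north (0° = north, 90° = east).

The pressure-gradient force points toward the west (bearing 270°).
Geostrophic balance: in the Northern Hemisphere the Coriolis force deflects motion to the right, so the geostrophic wind blows 90° to the right of the pressure-gradient force (low pressure on the left).
Rotating 270° by 90° clockwise gives 000° — the wind blows toward the north.

000°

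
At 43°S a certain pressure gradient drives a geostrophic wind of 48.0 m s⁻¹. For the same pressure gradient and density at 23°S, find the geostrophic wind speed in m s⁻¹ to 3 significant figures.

83.8 m s⁻¹

With the same pressure gradient and density, V_g ∝ 1/f ∝ 1/sin φ.
V₂ = V₁ · sin φ₁ / sin φ₂ = 48.0 × sin 43° / sin 23°
V₂ = 48.0 × 0.6820/0.3907 = 83.8 m s⁻¹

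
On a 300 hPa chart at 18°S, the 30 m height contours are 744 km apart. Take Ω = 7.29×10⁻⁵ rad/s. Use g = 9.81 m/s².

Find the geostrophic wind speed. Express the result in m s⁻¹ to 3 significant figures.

Coriolis parameter at 18°S:
f = 2Ω sin φ = 2 × 7.29×10⁻⁵ × sin 18° = 4.51×10⁻⁵ s⁻¹
Height gradient: |∂Z/∂n| = 30 m / 744000 m = 4.03×10⁻⁵
On a pressure surface, geostrophic balance gives V_g = (g/f)|∂Z/∂n|:
V_g = 9.81 × 4.03×10⁻⁵ / 4.51×10⁻⁵ = 8.78 m/s

8.78 m s⁻¹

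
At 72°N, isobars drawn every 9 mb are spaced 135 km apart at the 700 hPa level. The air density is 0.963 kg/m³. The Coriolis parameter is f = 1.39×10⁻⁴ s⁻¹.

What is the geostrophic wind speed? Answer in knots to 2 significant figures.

97 knots

Pressure gradient: |∂P/∂n| = 900 Pa / 135000 m = 6.67×10⁻³ Pa/m
Geostrophic balance (pressure-gradient force = Coriolis force):
V_g = (1/(fρ)) |∂P/∂n| = 6.67×10⁻³ / (1.39×10⁻⁴ × 0.963) = 49.8 m/s
Converting: 49.8 m/s × 1.944 = 97 knots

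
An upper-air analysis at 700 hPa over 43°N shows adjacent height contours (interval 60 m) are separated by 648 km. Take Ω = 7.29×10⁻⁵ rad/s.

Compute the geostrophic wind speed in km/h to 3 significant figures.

Coriolis parameter at 43°N:
f = 2Ω sin φ = 2 × 7.29×10⁻⁵ × sin 43° = 9.94×10⁻⁵ s⁻¹
Height gradient: |∂Z/∂n| = 60 m / 648000 m = 9.26×10⁻⁵
On a pressure surface, geostrophic balance gives V_g = (g/f)|∂Z/∂n|:
V_g = 9.81 × 9.26×10⁻⁵ / 9.94×10⁻⁵ = 9.13 m/s
Converting: 9.13 m/s × 3.6 = 32.9 km/h

32.9 km/h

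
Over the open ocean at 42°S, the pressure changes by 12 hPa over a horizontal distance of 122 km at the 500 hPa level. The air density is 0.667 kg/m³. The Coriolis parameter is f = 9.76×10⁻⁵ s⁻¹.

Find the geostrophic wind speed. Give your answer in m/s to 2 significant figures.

Pressure gradient: |∂P/∂n| = 1200 Pa / 122000 m = 9.84×10⁻³ Pa/m
Geostrophic balance (pressure-gradient force = Coriolis force):
V_g = (1/(fρ)) |∂P/∂n| = 9.84×10⁻³ / (9.76×10⁻⁵ × 0.667) = 151 m/s

150 m/s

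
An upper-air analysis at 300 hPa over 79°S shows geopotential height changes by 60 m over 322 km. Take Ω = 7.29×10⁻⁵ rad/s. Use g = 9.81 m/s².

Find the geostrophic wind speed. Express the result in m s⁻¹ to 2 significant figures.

Coriolis parameter at 79°S:
f = 2Ω sin φ = 2 × 7.29×10⁻⁵ × sin 79° = 1.43×10⁻⁴ s⁻¹
Height gradient: |∂Z/∂n| = 60 m / 322000 m = 1.86×10⁻⁴
On a pressure surface, geostrophic balance gives V_g = (g/f)|∂Z/∂n|:
V_g = 9.81 × 1.86×10⁻⁴ / 1.43×10⁻⁴ = 12.8 m/s

13 m s⁻¹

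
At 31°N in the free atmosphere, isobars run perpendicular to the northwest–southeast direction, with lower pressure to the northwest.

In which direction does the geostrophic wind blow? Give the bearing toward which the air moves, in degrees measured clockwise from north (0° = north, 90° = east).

The pressure-gradient force points toward the northwest (bearing 315°).
Geostrophic balance: in the Northern Hemisphere the Coriolis force deflects motion to the right, so the geostrophic wind blows 90° to the right of the pressure-gradient force (low pressure on the left).
Rotating 315° by 90° clockwise gives 045° — the wind blows toward the northeast.

045°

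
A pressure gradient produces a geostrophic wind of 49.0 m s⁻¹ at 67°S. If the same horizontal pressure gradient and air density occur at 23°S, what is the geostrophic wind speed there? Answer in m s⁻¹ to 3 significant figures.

With the same pressure gradient and density, V_g ∝ 1/f ∝ 1/sin φ.
V₂ = V₁ · sin φ₁ / sin φ₂ = 49.0 × sin 67° / sin 23°
V₂ = 49.0 × 0.9205/0.3907 = 115 m s⁻¹

115 m s⁻¹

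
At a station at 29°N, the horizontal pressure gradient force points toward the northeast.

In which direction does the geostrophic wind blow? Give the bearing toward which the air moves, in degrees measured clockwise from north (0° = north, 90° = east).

The pressure-gradient force points toward the northeast (bearing 045°).
Geostrophic balance: in the Northern Hemisphere the Coriolis force deflects motion to the right, so the geostrophic wind blows 90° to the right of the pressure-gradient force (low pressure on the left).
Rotating 045° by 90° clockwise gives 135° — the wind blows toward the southeast.

135°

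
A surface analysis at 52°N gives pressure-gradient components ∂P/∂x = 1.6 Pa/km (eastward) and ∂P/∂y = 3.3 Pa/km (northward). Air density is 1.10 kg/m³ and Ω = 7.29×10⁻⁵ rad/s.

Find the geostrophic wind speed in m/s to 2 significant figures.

Coriolis parameter at 52°N:
f = 2Ω sin φ = 2 × 7.29×10⁻⁵ × sin 52° = 1.15×10⁻⁴ s⁻¹
Component geostrophic relations (x east, y north):
u_g = −(1/(fρ)) ∂P/∂y,  v_g = (1/(fρ)) ∂P/∂x
u_g = −(3.3×10⁻³)/(1.15×10⁻⁴ × 1.10) = −26.1 m/s;  v_g = (1.6×10⁻³)/(1.15×10⁻⁴ × 1.10) = 12.7 m/s
|V_g| = √(u_g² + v_g²) = 29.0 m/s

29 m/s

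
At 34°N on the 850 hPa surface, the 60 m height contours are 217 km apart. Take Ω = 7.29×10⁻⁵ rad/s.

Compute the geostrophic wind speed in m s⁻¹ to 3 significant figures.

33.3 m s⁻¹

Coriolis parameter at 34°N:
f = 2Ω sin φ = 2 × 7.29×10⁻⁵ × sin 34° = 8.15×10⁻⁵ s⁻¹
Height gradient: |∂Z/∂n| = 60 m / 217000 m = 2.76×10⁻⁴
On a pressure surface, geostrophic balance gives V_g = (g/f)|∂Z/∂n|:
V_g = 9.81 × 2.76×10⁻⁴ / 8.15×10⁻⁵ = 33.3 m/s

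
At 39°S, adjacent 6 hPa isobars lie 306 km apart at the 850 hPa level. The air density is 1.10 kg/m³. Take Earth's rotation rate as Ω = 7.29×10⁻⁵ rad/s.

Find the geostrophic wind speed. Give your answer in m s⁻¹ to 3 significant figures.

Coriolis parameter at 39°S:
f = 2Ω sin φ = 2 × 7.29×10⁻⁵ × sin 39° = 9.18×10⁻⁵ s⁻¹
Pressure gradient: |∂P/∂n| = 600 Pa / 306000 m = 1.96×10⁻³ Pa/m
Geostrophic balance (pressure-gradient force = Coriolis force):
V_g = (1/(fρ)) |∂P/∂n| = 1.96×10⁻³ / (9.18×10⁻⁵ × 1.10) = 19.4 m/s

19.4 m s⁻¹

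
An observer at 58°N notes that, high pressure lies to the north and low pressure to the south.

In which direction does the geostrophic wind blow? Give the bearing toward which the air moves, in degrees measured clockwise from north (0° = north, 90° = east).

270°

The pressure-gradient force points toward the south (bearing 180°).
Geostrophic balance: in the Northern Hemisphere the Coriolis force deflects motion to the right, so the geostrophic wind blows 90° to the right of the pressure-gradient force (low pressure on the left).
Rotating 180° by 90° clockwise gives 270° — the wind blows toward the west.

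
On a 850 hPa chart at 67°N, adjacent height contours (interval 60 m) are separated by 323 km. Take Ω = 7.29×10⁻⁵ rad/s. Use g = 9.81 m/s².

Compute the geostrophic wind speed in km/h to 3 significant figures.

Coriolis parameter at 67°N:
f = 2Ω sin φ = 2 × 7.29×10⁻⁵ × sin 67° = 1.34×10⁻⁴ s⁻¹
Height gradient: |∂Z/∂n| = 60 m / 323000 m = 1.86×10⁻⁴
On a pressure surface, geostrophic balance gives V_g = (g/f)|∂Z/∂n|:
V_g = 9.81 × 1.86×10⁻⁴ / 1.34×10⁻⁴ = 13.6 m/s
Converting: 13.6 m/s × 3.6 = 48.9 km/h

48.9 km/h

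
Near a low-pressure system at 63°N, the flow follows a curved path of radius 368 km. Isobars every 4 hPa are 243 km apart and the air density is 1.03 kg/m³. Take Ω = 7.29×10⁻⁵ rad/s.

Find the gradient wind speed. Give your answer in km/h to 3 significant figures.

36.5 km/h

Coriolis parameter at 63°N:
f = 2Ω sin φ = 2 × 7.29×10⁻⁵ × sin 63° = 1.30×10⁻⁴ s⁻¹
Pressure gradient: |∂P/∂n| = 400 Pa / 243000 m = 1.65×10⁻³ Pa/m
Geostrophic speed: V_g = |∂P/∂n|/(fρ) = 1.65×10⁻³/(1.30×10⁻⁴ × 1.03) = 12.3 m/s
Around a low, centrifugal force acts outward with Coriolis, so pressure-gradient force balances both:
(1/ρ)|∂P/∂n| = fV + V²/R  →  V² + fR·V − fR·V_g = 0
With fR = 1.30×10⁻⁴ × 368×10³ m = 47.8 m/s:
V = [−fR + √((fR)² + 4 fR V_g)]/2 = [−47.8 + √(47.8² + 4×47.8×12.3)]/2 = 10.1 m/s
Subgeostrophic (V < V_g = 12.3 m/s), as expected around a low.
Converting: 10.1 m/s × 3.6 = 36.5 km/h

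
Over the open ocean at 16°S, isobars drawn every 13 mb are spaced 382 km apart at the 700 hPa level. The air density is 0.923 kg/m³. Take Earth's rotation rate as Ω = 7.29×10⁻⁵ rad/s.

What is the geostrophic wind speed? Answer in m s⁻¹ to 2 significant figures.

92 m s⁻¹

Coriolis parameter at 16°S:
f = 2Ω sin φ = 2 × 7.29×10⁻⁵ × sin 16° = 4.02×10⁻⁵ s⁻¹
Pressure gradient: |∂P/∂n| = 1300 Pa / 382000 m = 3.40×10⁻³ Pa/m
Geostrophic balance (pressure-gradient force = Coriolis force):
V_g = (1/(fρ)) |∂P/∂n| = 3.40×10⁻³ / (4.02×10⁻⁵ × 0.923) = 91.7 m/s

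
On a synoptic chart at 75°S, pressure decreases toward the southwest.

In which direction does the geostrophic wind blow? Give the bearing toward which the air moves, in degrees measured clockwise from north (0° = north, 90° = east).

The pressure-gradient force points toward the southwest (bearing 225°).
Geostrophic balance: in the Southern Hemisphere the Coriolis force deflects motion to the left, so the geostrophic wind blows 90° to the left of the pressure-gradient force (low pressure on the right).
Rotating 225° by 90° counterclockwise gives 135° — the wind blows toward the southeast.

135°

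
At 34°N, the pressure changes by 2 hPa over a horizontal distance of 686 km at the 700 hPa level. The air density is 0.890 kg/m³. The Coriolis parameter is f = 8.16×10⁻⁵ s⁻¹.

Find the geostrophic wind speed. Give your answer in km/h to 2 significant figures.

Pressure gradient: |∂P/∂n| = 200 Pa / 686000 m = 2.92×10⁻⁴ Pa/m
Geostrophic balance (pressure-gradient force = Coriolis force):
V_g = (1/(fρ)) |∂P/∂n| = 2.92×10⁻⁴ / (8.16×10⁻⁵ × 0.890) = 4.01 m/s
Converting: 4.01 m/s × 3.6 = 14 km/h

14 km/h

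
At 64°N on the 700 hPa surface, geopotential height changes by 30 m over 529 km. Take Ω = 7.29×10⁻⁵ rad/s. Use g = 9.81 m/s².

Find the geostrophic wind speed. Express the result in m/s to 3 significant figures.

Coriolis parameter at 64°N:
f = 2Ω sin φ = 2 × 7.29×10⁻⁵ × sin 64° = 1.31×10⁻⁴ s⁻¹
Height gradient: |∂Z/∂n| = 30 m / 529000 m = 5.67×10⁻⁵
On a pressure surface, geostrophic balance gives V_g = (g/f)|∂Z/∂n|:
V_g = 9.81 × 5.67×10⁻⁵ / 1.31×10⁻⁴ = 4.25 m/s

4.25 m/s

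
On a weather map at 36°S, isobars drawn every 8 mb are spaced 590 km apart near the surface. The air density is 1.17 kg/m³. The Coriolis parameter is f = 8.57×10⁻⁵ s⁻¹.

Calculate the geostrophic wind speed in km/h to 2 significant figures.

49 km/h

Pressure gradient: |∂P/∂n| = 800 Pa / 590000 m = 1.36×10⁻³ Pa/m
Geostrophic balance (pressure-gradient force = Coriolis force):
V_g = (1/(fρ)) |∂P/∂n| = 1.36×10⁻³ / (8.57×10⁻⁵ × 1.17) = 13.5 m/s
Converting: 13.5 m/s × 3.6 = 49 km/h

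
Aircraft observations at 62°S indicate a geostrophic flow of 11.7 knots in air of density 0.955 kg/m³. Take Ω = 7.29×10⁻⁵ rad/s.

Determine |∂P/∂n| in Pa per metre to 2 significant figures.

7.4×10⁻⁴ Pa/m

Coriolis parameter at 62°S:
f = 2Ω sin φ = 2 × 7.29×10⁻⁵ × sin 62° = 1.29×10⁻⁴ s⁻¹
Wind speed in SI: 11.7 knots = 6.02 m/s
Geostrophic balance rearranged: |∂P/∂n| = f ρ V_g
|∂P/∂n| = 1.29×10⁻⁴ × 0.955 × 6.02 = 7.40×10⁻⁴ Pa/m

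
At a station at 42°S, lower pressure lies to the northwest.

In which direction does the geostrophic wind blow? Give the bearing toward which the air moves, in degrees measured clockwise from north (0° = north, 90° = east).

225°

The pressure-gradient force points toward the northwest (bearing 315°).
Geostrophic balance: in the Southern Hemisphere the Coriolis force deflects motion to the left, so the geostrophic wind blows 90° to the left of the pressure-gradient force (low pressure on the right).
Rotating 315° by 90° counterclockwise gives 225° — the wind blows toward the southwest.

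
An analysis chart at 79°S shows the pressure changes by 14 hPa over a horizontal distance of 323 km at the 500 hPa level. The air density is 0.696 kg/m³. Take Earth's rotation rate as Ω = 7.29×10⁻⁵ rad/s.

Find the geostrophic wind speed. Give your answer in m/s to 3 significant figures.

43.5 m/s

Coriolis parameter at 79°S:
f = 2Ω sin φ = 2 × 7.29×10⁻⁵ × sin 79° = 1.43×10⁻⁴ s⁻¹
Pressure gradient: |∂P/∂n| = 1400 Pa / 323000 m = 4.33×10⁻³ Pa/m
Geostrophic balance (pressure-gradient force = Coriolis force):
V_g = (1/(fρ)) |∂P/∂n| = 4.33×10⁻³ / (1.43×10⁻⁴ × 0.696) = 43.5 m/s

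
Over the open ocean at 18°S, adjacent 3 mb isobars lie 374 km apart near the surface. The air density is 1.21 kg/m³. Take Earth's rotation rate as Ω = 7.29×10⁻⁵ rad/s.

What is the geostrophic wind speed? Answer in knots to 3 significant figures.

Coriolis parameter at 18°S:
f = 2Ω sin φ = 2 × 7.29×10⁻⁵ × sin 18° = 4.51×10⁻⁵ s⁻¹
Pressure gradient: |∂P/∂n| = 300 Pa / 374000 m = 8.02×10⁻⁴ Pa/m
Geostrophic balance (pressure-gradient force = Coriolis force):
V_g = (1/(fρ)) |∂P/∂n| = 8.02×10⁻⁴ / (4.51×10⁻⁵ × 1.21) = 14.7 m/s
Converting: 14.7 m/s × 1.944 = 28.6 knots

28.6 knots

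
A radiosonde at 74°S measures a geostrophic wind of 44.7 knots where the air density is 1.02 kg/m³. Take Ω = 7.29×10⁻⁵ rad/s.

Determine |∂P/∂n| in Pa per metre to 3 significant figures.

Coriolis parameter at 74°S:
f = 2Ω sin φ = 2 × 7.29×10⁻⁵ × sin 74° = 1.40×10⁻⁴ s⁻¹
Wind speed in SI: 44.7 knots = 23.0 m/s
Geostrophic balance rearranged: |∂P/∂n| = f ρ V_g
|∂P/∂n| = 1.40×10⁻⁴ × 1.02 × 23.0 = 3.29×10⁻³ Pa/m

3.29×10⁻³ Pa/m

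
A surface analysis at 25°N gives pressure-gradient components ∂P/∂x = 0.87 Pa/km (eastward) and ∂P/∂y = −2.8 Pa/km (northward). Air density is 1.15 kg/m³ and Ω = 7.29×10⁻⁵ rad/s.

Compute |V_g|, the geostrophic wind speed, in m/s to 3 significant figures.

Coriolis parameter at 25°N:
f = 2Ω sin φ = 2 × 7.29×10⁻⁵ × sin 25° = 6.16×10⁻⁵ s⁻¹
Component geostrophic relations (x east, y north):
u_g = −(1/(fρ)) ∂P/∂y,  v_g = (1/(fρ)) ∂P/∂x
u_g = −(−2.8×10⁻³)/(6.16×10⁻⁵ × 1.15) = 39.5 m/s;  v_g = (0.87×10⁻³)/(6.16×10⁻⁵ × 1.15) = 12.3 m/s
|V_g| = √(u_g² + v_g²) = 41.4 m/s

41.4 m/s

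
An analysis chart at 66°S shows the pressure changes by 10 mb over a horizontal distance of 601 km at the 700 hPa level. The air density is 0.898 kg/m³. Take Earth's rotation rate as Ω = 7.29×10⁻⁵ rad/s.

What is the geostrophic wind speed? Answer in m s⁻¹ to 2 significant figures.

Coriolis parameter at 66°S:
f = 2Ω sin φ = 2 × 7.29×10⁻⁵ × sin 66° = 1.33×10⁻⁴ s⁻¹
Pressure gradient: |∂P/∂n| = 1000 Pa / 601000 m = 1.66×10⁻³ Pa/m
Geostrophic balance (pressure-gradient force = Coriolis force):
V_g = (1/(fρ)) |∂P/∂n| = 1.66×10⁻³ / (1.33×10⁻⁴ × 0.898) = 13.9 m/s

14 m s⁻¹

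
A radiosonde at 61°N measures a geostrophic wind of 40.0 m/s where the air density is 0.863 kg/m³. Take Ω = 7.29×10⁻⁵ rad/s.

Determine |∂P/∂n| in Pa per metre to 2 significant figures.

4.4×10⁻³ Pa/m

Coriolis parameter at 61°N:
f = 2Ω sin φ = 2 × 7.29×10⁻⁵ × sin 61° = 1.28×10⁻⁴ s⁻¹
Geostrophic balance rearranged: |∂P/∂n| = f ρ V_g
|∂P/∂n| = 1.28×10⁻⁴ × 0.863 × 40.0 = 4.40×10⁻³ Pa/m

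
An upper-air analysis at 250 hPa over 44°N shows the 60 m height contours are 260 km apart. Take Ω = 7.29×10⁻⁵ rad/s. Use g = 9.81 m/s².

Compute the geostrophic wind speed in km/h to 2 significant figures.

80 km/h

Coriolis parameter at 44°N:
f = 2Ω sin φ = 2 × 7.29×10⁻⁵ × sin 44° = 1.01×10⁻⁴ s⁻¹
Height gradient: |∂Z/∂n| = 60 m / 260000 m = 2.31×10⁻⁴
On a pressure surface, geostrophic balance gives V_g = (g/f)|∂Z/∂n|:
V_g = 9.81 × 2.31×10⁻⁴ / 1.01×10⁻⁴ = 22.4 m/s
Converting: 22.4 m/s × 3.6 = 80 km/h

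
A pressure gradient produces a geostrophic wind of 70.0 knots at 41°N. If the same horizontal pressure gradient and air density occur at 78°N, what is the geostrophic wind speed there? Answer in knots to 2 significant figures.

47 knots

With the same pressure gradient and density, V_g ∝ 1/f ∝ 1/sin φ.
V₂ = V₁ · sin φ₁ / sin φ₂ = 70.0 × sin 41° / sin 78°
V₂ = 70.0 × 0.6561/0.9781 = 47 knots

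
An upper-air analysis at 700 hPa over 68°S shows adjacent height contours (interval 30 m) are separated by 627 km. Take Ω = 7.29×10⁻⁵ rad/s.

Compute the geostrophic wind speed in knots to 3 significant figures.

6.75 knots

Coriolis parameter at 68°S:
f = 2Ω sin φ = 2 × 7.29×10⁻⁵ × sin 68° = 1.35×10⁻⁴ s⁻¹
Height gradient: |∂Z/∂n| = 30 m / 627000 m = 4.78×10⁻⁵
On a pressure surface, geostrophic balance gives V_g = (g/f)|∂Z/∂n|:
V_g = 9.81 × 4.78×10⁻⁵ / 1.35×10⁻⁴ = 3.47 m/s
Converting: 3.47 m/s × 1.944 = 6.75 knots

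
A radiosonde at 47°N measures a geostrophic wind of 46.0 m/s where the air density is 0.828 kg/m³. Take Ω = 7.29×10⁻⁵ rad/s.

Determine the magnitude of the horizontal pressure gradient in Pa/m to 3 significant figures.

4.06×10⁻³ Pa/m

Coriolis parameter at 47°N:
f = 2Ω sin φ = 2 × 7.29×10⁻⁵ × sin 47° = 1.07×10⁻⁴ s⁻¹
Geostrophic balance rearranged: |∂P/∂n| = f ρ V_g
|∂P/∂n| = 1.07×10⁻⁴ × 0.828 × 46.0 = 4.06×10⁻³ Pa/m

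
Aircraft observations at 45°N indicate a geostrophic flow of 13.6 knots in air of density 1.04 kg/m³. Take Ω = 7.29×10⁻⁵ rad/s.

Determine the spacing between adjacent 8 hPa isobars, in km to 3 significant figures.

1070 km

Coriolis parameter at 45°N:
f = 2Ω sin φ = 2 × 7.29×10⁻⁵ × sin 45° = 1.03×10⁻⁴ s⁻¹
Wind speed in SI: 13.6 knots = 7.00 m/s
Geostrophic balance rearranged: |∂P/∂n| = f ρ V_g
|∂P/∂n| = 1.03×10⁻⁴ × 1.04 × 7.00 = 7.50×10⁻⁴ Pa/m
Isobar spacing: Δn = ΔP/|∂P/∂n| = 800 Pa / 7.50×10⁻⁴ Pa/m = 1066442 m ≈ 1070 km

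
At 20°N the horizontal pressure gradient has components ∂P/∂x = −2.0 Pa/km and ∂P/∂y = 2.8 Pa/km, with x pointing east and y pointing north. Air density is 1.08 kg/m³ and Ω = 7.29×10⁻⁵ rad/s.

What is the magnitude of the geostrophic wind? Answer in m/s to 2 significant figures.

64 m/s

Coriolis parameter at 20°N:
f = 2Ω sin φ = 2 × 7.29×10⁻⁵ × sin 20° = 4.99×10⁻⁵ s⁻¹
Component geostrophic relations (x east, y north):
u_g = −(1/(fρ)) ∂P/∂y,  v_g = (1/(fρ)) ∂P/∂x
u_g = −(2.8×10⁻³)/(4.99×10⁻⁵ × 1.08) = −52.0 m/s;  v_g = (−2.0×10⁻³)/(4.99×10⁻⁵ × 1.08) = −37.1 m/s
|V_g| = √(u_g² + v_g²) = 63.9 m/s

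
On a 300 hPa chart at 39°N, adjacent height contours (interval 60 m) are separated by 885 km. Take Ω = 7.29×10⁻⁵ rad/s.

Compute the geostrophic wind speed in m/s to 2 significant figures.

7.2 m/s

Coriolis parameter at 39°N:
f = 2Ω sin φ = 2 × 7.29×10⁻⁵ × sin 39° = 9.18×10⁻⁵ s⁻¹
Height gradient: |∂Z/∂n| = 60 m / 885000 m = 6.78×10⁻⁵
On a pressure surface, geostrophic balance gives V_g = (g/f)|∂Z/∂n|:
V_g = 9.81 × 6.78×10⁻⁵ / 9.18×10⁻⁵ = 7.25 m/s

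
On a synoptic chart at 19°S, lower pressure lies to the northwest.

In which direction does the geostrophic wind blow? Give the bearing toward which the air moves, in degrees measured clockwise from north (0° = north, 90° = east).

The pressure-gradient force points toward the northwest (bearing 315°).
Geostrophic balance: in the Southern Hemisphere the Coriolis force deflects motion to the left, so the geostrophic wind blows 90° to the left of the pressure-gradient force (low pressure on the right).
Rotating 315° by 90° counterclockwise gives 225° — the wind blows toward the southwest.

225°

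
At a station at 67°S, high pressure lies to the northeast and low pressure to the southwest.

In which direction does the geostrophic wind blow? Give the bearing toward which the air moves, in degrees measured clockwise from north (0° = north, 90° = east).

135°

The pressure-gradient force points toward the southwest (bearing 225°).
Geostrophic balance: in the Southern Hemisphere the Coriolis force deflects motion to the left, so the geostrophic wind blows 90° to the left of the pressure-gradient force (low pressure on the right).
Rotating 225° by 90° counterclockwise gives 135° — the wind blows toward the southeast.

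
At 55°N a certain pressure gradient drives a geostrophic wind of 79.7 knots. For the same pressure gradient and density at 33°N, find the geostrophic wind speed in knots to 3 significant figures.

With the same pressure gradient and density, V_g ∝ 1/f ∝ 1/sin φ.
V₂ = V₁ · sin φ₁ / sin φ₂ = 79.7 × sin 55° / sin 33°
V₂ = 79.7 × 0.8192/0.5446 = 120 knots

120 knots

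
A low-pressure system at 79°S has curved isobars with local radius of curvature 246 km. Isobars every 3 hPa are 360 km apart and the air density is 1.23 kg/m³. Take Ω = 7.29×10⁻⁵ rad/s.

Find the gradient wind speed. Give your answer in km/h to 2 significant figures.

15 km/h

Coriolis parameter at 79°S:
f = 2Ω sin φ = 2 × 7.29×10⁻⁵ × sin 79° = 1.43×10⁻⁴ s⁻¹
Pressure gradient: |∂P/∂n| = 300 Pa / 360000 m = 8.33×10⁻⁴ Pa/m
Geostrophic speed: V_g = |∂P/∂n|/(fρ) = 8.33×10⁻⁴/(1.43×10⁻⁴ × 1.23) = 4.73 m/s
Around a low, centrifugal force acts outward with Coriolis, so pressure-gradient force balances both:
(1/ρ)|∂P/∂n| = fV + V²/R  →  V² + fR·V − fR·V_g = 0
With fR = 1.43×10⁻⁴ × 246×10³ m = 35.2 m/s:
V = [−fR + √((fR)² + 4 fR V_g)]/2 = [−35.2 + √(35.2² + 4×35.2×4.73)]/2 = 4.23 m/s
Subgeostrophic (V < V_g = 4.73 m/s), as expected around a low.
Converting: 4.23 m/s × 3.6 = 15 km/h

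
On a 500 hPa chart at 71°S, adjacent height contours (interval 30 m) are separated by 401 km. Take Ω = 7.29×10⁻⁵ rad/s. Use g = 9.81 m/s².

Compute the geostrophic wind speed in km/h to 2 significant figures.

Coriolis parameter at 71°S:
f = 2Ω sin φ = 2 × 7.29×10⁻⁵ × sin 71° = 1.38×10⁻⁴ s⁻¹
Height gradient: |∂Z/∂n| = 30 m / 401000 m = 7.48×10⁻⁵
On a pressure surface, geostrophic balance gives V_g = (g/f)|∂Z/∂n|:
V_g = 9.81 × 7.48×10⁻⁵ / 1.38×10⁻⁴ = 5.32 m/s
Converting: 5.32 m/s × 3.6 = 19 km/h

19 km/h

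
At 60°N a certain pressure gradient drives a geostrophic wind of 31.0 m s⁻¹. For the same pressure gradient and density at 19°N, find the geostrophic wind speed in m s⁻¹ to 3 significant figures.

With the same pressure gradient and density, V_g ∝ 1/f ∝ 1/sin φ.
V₂ = V₁ · sin φ₁ / sin φ₂ = 31.0 × sin 60° / sin 19°
V₂ = 31.0 × 0.8660/0.3256 = 82.5 m s⁻¹

82.5 m s⁻¹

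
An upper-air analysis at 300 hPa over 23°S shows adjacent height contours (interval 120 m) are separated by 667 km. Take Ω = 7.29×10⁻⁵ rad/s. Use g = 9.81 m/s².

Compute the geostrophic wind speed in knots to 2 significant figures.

60 knots

Coriolis parameter at 23°S:
f = 2Ω sin φ = 2 × 7.29×10⁻⁵ × sin 23° = 5.70×10⁻⁵ s⁻¹
Height gradient: |∂Z/∂n| = 120 m / 667000 m = 1.80×10⁻⁴
On a pressure surface, geostrophic balance gives V_g = (g/f)|∂Z/∂n|:
V_g = 9.81 × 1.80×10⁻⁴ / 5.70×10⁻⁵ = 31.0 m/s
Converting: 31.0 m/s × 1.944 = 60 knots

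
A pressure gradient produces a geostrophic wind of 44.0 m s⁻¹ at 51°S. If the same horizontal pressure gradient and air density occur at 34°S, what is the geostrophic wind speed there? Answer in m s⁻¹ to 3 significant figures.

With the same pressure gradient and density, V_g ∝ 1/f ∝ 1/sin φ.
V₂ = V₁ · sin φ₁ / sin φ₂ = 44.0 × sin 51° / sin 34°
V₂ = 44.0 × 0.7771/0.5592 = 61.1 m s⁻¹

61.1 m s⁻¹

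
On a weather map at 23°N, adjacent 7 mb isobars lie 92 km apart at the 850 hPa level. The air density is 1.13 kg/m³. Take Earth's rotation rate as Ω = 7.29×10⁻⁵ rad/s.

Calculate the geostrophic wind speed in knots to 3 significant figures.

230 knots

Coriolis parameter at 23°N:
f = 2Ω sin φ = 2 × 7.29×10⁻⁵ × sin 23° = 5.70×10⁻⁵ s⁻¹
Pressure gradient: |∂P/∂n| = 700 Pa / 92000 m = 7.61×10⁻³ Pa/m
Geostrophic balance (pressure-gradient force = Coriolis force):
V_g = (1/(fρ)) |∂P/∂n| = 7.61×10⁻³ / (5.70×10⁻⁵ × 1.13) = 118 m/s
Converting: 118 m/s × 1.944 = 230 knots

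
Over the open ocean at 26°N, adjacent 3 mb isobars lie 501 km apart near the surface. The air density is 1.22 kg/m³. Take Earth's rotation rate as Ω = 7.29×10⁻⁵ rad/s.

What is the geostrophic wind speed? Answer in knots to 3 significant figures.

Coriolis parameter at 26°N:
f = 2Ω sin φ = 2 × 7.29×10⁻⁵ × sin 26° = 6.39×10⁻⁵ s⁻¹
Pressure gradient: |∂P/∂n| = 300 Pa / 501000 m = 5.99×10⁻⁴ Pa/m
Geostrophic balance (pressure-gradient force = Coriolis force):
V_g = (1/(fρ)) |∂P/∂n| = 5.99×10⁻⁴ / (6.39×10⁻⁵ × 1.22) = 7.68 m/s
Converting: 7.68 m/s × 1.944 = 14.9 knots

14.9 knots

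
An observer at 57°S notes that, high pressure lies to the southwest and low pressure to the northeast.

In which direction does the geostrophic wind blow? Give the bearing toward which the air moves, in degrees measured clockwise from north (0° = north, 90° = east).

The pressure-gradient force points toward the northeast (bearing 045°).
Geostrophic balance: in the Southern Hemisphere the Coriolis force deflects motion to the left, so the geostrophic wind blows 90° to the left of the pressure-gradient force (low pressure on the right).
Rotating 045° by 90° counterclockwise gives 315° — the wind blows toward the northwest.

315°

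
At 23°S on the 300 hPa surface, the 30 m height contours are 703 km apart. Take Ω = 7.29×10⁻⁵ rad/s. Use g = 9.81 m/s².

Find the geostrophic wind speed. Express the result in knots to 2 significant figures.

14 knots

Coriolis parameter at 23°S:
f = 2Ω sin φ = 2 × 7.29×10⁻⁵ × sin 23° = 5.70×10⁻⁵ s⁻¹
Height gradient: |∂Z/∂n| = 30 m / 703000 m = 4.27×10⁻⁵
On a pressure surface, geostrophic balance gives V_g = (g/f)|∂Z/∂n|:
V_g = 9.81 × 4.27×10⁻⁵ / 5.70×10⁻⁵ = 7.35 m/s
Converting: 7.35 m/s × 1.944 = 14 knots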